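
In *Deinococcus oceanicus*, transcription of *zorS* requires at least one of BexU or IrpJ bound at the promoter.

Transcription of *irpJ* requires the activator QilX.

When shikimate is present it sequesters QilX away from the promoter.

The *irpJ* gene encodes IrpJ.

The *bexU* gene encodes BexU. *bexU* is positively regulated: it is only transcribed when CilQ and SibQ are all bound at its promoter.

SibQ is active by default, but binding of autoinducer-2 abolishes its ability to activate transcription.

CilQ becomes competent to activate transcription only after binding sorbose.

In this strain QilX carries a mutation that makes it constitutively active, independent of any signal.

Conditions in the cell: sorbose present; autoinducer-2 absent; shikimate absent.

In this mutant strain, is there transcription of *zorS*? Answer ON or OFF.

Sorbose is present, so CilQ is active.
Autoinducer-2 is absent, so SibQ is active.
No repressor is bound and CilQ and SibQ are active, so *bexU* is transcribed.
So BexU is produced and active.
QilX is constitutively active in this strain.
No repressor is bound and QilX is active, so *irpJ* is transcribed.
So IrpJ is produced and active.
Activator BexU is present, so *zorS* is transcribed.

ON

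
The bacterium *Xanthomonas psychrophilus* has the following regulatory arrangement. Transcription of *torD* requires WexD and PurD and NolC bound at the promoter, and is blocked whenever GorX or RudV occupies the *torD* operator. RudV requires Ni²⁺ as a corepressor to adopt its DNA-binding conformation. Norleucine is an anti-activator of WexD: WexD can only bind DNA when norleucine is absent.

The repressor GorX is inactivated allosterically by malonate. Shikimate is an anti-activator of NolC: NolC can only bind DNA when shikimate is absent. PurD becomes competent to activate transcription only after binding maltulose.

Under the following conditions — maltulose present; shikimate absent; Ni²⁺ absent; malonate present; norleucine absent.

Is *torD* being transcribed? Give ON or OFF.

ON

Norleucine is absent, so WexD is active.
Maltulose is present, so PurD is active.
Shikimate is absent, so NolC is active.
Malonate is present, so GorX is inactive.
Ni²⁺ is absent, so RudV is inactive.
No repressor is bound and WexD and PurD and NolC are active, so *torD* is transcribed.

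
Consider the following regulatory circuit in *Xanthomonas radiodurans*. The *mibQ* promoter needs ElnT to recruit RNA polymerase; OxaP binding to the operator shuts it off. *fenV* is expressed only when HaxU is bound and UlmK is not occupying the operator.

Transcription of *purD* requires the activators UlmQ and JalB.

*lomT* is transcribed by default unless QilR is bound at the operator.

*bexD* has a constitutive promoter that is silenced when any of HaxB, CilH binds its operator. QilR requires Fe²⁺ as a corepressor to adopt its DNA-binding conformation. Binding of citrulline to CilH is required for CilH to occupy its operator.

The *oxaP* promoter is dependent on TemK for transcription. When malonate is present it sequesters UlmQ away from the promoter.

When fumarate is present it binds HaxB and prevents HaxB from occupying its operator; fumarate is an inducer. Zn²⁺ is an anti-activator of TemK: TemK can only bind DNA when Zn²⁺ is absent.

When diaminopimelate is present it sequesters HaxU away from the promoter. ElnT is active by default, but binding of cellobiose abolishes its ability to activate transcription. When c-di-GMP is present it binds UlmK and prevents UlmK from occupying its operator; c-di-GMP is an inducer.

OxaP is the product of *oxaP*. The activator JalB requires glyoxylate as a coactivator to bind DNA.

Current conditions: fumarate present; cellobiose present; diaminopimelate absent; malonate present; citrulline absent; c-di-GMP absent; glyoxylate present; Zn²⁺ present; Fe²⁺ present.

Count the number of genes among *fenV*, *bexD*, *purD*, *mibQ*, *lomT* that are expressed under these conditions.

Diaminopimelate is absent, so HaxU is active.
c-di-GMP is absent, so UlmK is active.
With repressor UlmK bound, *fenV* is not transcribed.
→ *fenV* is OFF.
Fumarate is present, so HaxB is inactive.
Citrulline is absent, so CilH is inactive.
With no repressor bound, *bexD* is transcribed.
→ *bexD* is ON.
Malonate is present, so UlmQ is inactive.
Glyoxylate is present, so JalB is active.
Required activator UlmQ is absent, so *purD* is not transcribed.
→ *purD* is OFF.
Cellobiose is present, so ElnT is inactive.
Zn²⁺ is present, so TemK is inactive.
Required activator TemK is absent, so *oxaP* is not transcribed.
So OxaP is not produced.
Required activator ElnT is absent, so *mibQ* is not transcribed.
→ *mibQ* is OFF.
Fe²⁺ is present, so QilR is active.
With repressor QilR bound, *lomT* is not transcribed.
→ *lomT* is OFF.
1 of the 5 genes is transcribed.

1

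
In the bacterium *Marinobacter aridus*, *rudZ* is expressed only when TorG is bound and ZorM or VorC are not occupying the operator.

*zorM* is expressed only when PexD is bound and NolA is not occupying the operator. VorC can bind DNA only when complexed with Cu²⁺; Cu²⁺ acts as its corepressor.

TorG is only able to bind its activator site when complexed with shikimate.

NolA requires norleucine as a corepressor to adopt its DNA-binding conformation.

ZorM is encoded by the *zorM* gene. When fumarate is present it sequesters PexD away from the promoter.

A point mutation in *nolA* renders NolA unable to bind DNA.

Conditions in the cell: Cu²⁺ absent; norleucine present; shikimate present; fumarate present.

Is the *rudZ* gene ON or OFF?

Fumarate is present, so PexD is inactive.
NolA is non-functional in this strain, so it has no effect.
Required activator PexD is absent, so *zorM* is not transcribed.
So ZorM is not produced.
Cu²⁺ is absent, so VorC is inactive.
Shikimate is present, so TorG is active.
No repressor is bound and TorG is active, so *rudZ* is transcribed.

ON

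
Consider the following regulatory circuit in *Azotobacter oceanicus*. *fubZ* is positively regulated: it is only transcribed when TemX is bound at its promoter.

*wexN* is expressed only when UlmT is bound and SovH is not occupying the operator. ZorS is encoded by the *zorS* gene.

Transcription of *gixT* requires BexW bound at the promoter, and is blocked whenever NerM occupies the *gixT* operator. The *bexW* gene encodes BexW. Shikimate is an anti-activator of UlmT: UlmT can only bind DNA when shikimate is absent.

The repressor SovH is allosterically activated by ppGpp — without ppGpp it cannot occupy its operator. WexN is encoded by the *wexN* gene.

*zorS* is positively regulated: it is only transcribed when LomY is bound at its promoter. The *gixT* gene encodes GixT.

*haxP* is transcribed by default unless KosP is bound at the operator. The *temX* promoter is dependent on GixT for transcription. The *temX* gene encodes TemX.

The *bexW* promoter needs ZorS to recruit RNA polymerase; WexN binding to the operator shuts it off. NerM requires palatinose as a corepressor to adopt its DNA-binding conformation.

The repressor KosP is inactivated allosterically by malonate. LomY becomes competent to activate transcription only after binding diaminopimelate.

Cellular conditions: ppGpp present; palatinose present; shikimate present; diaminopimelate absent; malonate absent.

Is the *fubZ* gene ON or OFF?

OFF

ppGpp is present, so SovH is active.
Shikimate is present, so UlmT is inactive.
With repressor SovH bound, *wexN* is not transcribed.
So WexN is not produced.
Diaminopimelate is absent, so LomY is inactive.
Required activator LomY is absent, so *zorS* is not transcribed.
So ZorS is not produced.
Required activator ZorS is absent, so *bexW* is not transcribed.
So BexW is not produced.
Palatinose is present, so NerM is active.
With repressor NerM bound, *gixT* is not transcribed.
So GixT is not produced.
Required activator GixT is absent, so *temX* is not transcribed.
So TemX is not produced.
Required activator TemX is absent, so *fubZ* is not transcribed.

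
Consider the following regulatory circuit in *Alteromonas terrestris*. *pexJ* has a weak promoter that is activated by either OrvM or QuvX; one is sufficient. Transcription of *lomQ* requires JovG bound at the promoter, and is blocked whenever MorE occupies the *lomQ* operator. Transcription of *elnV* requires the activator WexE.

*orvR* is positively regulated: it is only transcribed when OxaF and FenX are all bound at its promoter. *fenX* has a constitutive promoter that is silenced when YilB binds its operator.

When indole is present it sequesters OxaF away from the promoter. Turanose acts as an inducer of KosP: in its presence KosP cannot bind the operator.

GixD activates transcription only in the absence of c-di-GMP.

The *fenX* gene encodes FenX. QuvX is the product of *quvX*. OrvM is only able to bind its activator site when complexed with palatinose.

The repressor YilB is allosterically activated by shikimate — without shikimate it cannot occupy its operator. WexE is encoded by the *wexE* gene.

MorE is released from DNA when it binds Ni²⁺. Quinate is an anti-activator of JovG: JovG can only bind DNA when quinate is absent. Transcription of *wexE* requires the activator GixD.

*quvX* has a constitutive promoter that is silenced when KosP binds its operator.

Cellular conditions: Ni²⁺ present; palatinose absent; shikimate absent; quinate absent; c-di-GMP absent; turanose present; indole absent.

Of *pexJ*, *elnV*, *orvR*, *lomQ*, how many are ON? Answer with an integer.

4

Palatinose is absent, so OrvM is inactive.
Turanose is present, so KosP is inactive.
With no repressor bound, *quvX* is transcribed.
So QuvX is produced and active.
Activator QuvX is present, so *pexJ* is transcribed.
→ *pexJ* is ON.
c-di-GMP is absent, so GixD is active.
No repressor is bound and GixD is active, so *wexE* is transcribed.
So WexE is produced and active.
No repressor is bound and WexE is active, so *elnV* is transcribed.
→ *elnV* is ON.
Indole is absent, so OxaF is active.
Shikimate is absent, so YilB is inactive.
With no repressor bound, *fenX* is transcribed.
So FenX is produced and active.
No repressor is bound and OxaF and FenX are active, so *orvR* is transcribed.
→ *orvR* is ON.
Quinate is absent, so JovG is active.
Ni²⁺ is present, so MorE is inactive.
No repressor is bound and JovG is active, so *lomQ* is transcribed.
→ *lomQ* is ON.
4 of the 4 genes are transcribed.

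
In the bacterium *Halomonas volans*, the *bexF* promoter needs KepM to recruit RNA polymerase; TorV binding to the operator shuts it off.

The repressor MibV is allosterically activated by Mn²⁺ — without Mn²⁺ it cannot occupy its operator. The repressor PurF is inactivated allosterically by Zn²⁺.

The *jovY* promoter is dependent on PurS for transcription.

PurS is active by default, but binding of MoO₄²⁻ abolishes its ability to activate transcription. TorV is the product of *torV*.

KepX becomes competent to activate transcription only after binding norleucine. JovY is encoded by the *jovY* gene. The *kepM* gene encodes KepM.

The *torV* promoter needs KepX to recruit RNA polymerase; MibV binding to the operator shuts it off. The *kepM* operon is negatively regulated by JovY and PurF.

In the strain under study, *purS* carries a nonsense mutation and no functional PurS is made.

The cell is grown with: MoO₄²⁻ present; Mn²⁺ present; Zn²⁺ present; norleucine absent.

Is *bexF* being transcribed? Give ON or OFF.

PurS is non-functional in this strain, so it has no effect.
Required activator PurS is absent, so *jovY* is not transcribed.
So JovY is not produced.
Zn²⁺ is present, so PurF is inactive.
With no repressor bound, *kepM* is transcribed.
So KepM is produced and active.
Mn²⁺ is present, so MibV is active.
Norleucine is absent, so KepX is inactive.
With repressor MibV bound, *torV* is not transcribed.
So TorV is not produced.
No repressor is bound and KepM is active, so *bexF* is transcribed.

ON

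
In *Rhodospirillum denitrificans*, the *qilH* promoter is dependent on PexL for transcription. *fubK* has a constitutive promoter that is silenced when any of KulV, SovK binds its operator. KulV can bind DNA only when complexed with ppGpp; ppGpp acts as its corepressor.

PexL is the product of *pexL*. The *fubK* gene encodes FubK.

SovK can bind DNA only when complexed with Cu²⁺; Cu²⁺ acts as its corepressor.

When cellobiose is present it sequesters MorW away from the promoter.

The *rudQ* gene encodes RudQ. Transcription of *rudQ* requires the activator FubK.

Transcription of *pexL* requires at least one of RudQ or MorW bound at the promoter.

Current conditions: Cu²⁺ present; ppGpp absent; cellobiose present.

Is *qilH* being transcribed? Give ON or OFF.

OFF

ppGpp is absent, so KulV is inactive.
Cu²⁺ is present, so SovK is active.
With repressor SovK bound, *fubK* is not transcribed.
So FubK is not produced.
Required activator FubK is absent, so *rudQ* is not transcribed.
So RudQ is not produced.
Cellobiose is present, so MorW is inactive.
No activator is available at the *pexL* promoter, so *pexL* is not transcribed.
So PexL is not produced.
Required activator PexL is absent, so *qilH* is not transcribed.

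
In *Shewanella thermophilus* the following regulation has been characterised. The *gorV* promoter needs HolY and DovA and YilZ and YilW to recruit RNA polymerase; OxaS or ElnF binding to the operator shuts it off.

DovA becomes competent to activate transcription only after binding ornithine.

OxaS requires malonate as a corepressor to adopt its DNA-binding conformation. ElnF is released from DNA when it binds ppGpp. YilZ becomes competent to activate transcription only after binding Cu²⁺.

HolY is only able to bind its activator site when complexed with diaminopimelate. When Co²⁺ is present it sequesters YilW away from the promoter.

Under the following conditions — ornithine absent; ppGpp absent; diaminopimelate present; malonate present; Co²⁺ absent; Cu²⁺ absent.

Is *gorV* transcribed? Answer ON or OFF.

OFF

Diaminopimelate is present, so HolY is active.
Ornithine is absent, so DovA is inactive.
Malonate is present, so OxaS is active.
ppGpp is absent, so ElnF is active.
Cu²⁺ is absent, so YilZ is inactive.
Co²⁺ is absent, so YilW is active.
With repressor OxaS bound, *gorV* is not transcribed.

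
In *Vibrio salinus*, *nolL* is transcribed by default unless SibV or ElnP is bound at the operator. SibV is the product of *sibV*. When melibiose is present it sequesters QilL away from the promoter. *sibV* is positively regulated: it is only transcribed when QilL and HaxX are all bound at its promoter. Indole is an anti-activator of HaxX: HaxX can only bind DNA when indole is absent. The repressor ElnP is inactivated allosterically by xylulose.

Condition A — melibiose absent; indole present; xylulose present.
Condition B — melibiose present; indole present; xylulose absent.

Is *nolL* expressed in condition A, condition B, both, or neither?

Condition A:
Melibiose is absent, so QilL is active.
Indole is present, so HaxX is inactive.
Required activator HaxX is absent, so *sibV* is not transcribed.
So SibV is not produced.
Xylulose is present, so ElnP is inactive.
With no repressor bound, *nolL* is transcribed.
→ *nolL* is ON in A.
Condition B:
Melibiose is present, so QilL is inactive.
Indole is present, so HaxX is inactive.
Required activator QilL is absent, so *sibV* is not transcribed.
So SibV is not produced.
Xylulose is absent, so ElnP is active.
With repressor ElnP bound, *nolL* is not transcribed.
→ *nolL* is OFF in B.

A only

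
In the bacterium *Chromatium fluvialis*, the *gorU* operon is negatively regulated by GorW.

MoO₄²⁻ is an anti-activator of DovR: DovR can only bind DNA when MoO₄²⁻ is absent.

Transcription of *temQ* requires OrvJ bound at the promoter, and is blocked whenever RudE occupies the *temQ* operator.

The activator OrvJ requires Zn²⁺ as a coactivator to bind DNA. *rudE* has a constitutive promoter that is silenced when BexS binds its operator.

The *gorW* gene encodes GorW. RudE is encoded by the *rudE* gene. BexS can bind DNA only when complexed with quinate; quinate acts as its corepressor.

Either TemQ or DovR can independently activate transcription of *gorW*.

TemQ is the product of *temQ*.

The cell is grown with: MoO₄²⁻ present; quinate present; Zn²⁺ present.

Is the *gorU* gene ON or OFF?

OFF

Quinate is present, so BexS is active.
With repressor BexS bound, *rudE* is not transcribed.
So RudE is not produced.
Zn²⁺ is present, so OrvJ is active.
No repressor is bound and OrvJ is active, so *temQ* is transcribed.
So TemQ is produced and active.
MoO₄²⁻ is present, so DovR is inactive.
Activator TemQ is present, so *gorW* is transcribed.
So GorW is produced and active.
With repressor GorW bound, *gorU* is not transcribed.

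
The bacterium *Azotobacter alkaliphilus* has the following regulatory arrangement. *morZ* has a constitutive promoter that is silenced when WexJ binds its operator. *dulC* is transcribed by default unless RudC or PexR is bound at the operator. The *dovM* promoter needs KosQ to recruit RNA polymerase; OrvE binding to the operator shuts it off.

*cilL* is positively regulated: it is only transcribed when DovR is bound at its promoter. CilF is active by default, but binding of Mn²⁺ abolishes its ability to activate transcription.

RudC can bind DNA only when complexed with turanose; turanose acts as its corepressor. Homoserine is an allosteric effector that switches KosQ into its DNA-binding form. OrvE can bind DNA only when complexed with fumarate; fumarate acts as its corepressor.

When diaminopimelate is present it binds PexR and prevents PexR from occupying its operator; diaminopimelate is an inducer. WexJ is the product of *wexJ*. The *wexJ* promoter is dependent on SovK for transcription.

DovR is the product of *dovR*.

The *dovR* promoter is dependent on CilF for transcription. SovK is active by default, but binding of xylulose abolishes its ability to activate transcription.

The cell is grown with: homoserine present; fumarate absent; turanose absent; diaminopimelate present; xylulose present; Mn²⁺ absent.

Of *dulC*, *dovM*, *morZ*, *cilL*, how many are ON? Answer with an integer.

Turanose is absent, so RudC is inactive.
Diaminopimelate is present, so PexR is inactive.
With no repressor bound, *dulC* is transcribed.
→ *dulC* is ON.
Homoserine is present, so KosQ is active.
Fumarate is absent, so OrvE is inactive.
No repressor is bound and KosQ is active, so *dovM* is transcribed.
→ *dovM* is ON.
Xylulose is present, so SovK is inactive.
Required activator SovK is absent, so *wexJ* is not transcribed.
So WexJ is not produced.
With no repressor bound, *morZ* is transcribed.
→ *morZ* is ON.
Mn²⁺ is absent, so CilF is active.
No repressor is bound and CilF is active, so *dovR* is transcribed.
So DovR is produced and active.
No repressor is bound and DovR is active, so *cilL* is transcribed.
→ *cilL* is ON.
4 of the 4 genes are transcribed.

4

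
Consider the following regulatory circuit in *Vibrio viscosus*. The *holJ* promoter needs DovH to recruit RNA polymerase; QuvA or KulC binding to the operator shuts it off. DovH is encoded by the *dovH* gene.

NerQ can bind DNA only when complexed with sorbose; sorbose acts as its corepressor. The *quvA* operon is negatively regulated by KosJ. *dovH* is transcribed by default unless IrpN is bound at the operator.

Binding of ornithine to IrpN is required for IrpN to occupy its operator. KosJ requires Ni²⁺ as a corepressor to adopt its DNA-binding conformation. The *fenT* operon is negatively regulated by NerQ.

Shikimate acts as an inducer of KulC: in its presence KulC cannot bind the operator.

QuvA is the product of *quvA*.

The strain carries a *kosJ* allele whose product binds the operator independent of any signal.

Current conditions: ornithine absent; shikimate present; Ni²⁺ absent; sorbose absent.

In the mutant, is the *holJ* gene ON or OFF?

ON

Ornithine is absent, so IrpN is inactive.
With no repressor bound, *dovH* is transcribed.
So DovH is produced and active.
KosJ is constitutively active in this strain.
With repressor KosJ bound, *quvA* is not transcribed.
So QuvA is not produced.
Shikimate is present, so KulC is inactive.
No repressor is bound and DovH is active, so *holJ* is transcribed.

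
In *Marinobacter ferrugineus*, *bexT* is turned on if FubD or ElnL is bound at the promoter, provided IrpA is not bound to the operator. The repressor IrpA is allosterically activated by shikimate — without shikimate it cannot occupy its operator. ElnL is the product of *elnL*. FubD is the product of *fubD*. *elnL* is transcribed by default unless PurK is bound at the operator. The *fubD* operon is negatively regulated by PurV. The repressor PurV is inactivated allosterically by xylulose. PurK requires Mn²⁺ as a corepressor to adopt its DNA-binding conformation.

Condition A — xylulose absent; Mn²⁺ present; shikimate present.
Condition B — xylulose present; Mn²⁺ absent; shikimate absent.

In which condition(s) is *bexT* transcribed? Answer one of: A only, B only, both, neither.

Condition A:
Xylulose is absent, so PurV is active.
With repressor PurV bound, *fubD* is not transcribed.
So FubD is not produced.
Mn²⁺ is present, so PurK is active.
With repressor PurK bound, *elnL* is not transcribed.
So ElnL is not produced.
Shikimate is present, so IrpA is active.
With repressor IrpA bound, *bexT* is not transcribed.
→ *bexT* is OFF in A.
Condition B:
Xylulose is present, so PurV is inactive.
With no repressor bound, *fubD* is transcribed.
So FubD is produced and active.
Mn²⁺ is absent, so PurK is inactive.
With no repressor bound, *elnL* is transcribed.
So ElnL is produced and active.
Shikimate is absent, so IrpA is inactive.
Activator FubD is present, so *bexT* is transcribed.
→ *bexT* is ON in B.

B only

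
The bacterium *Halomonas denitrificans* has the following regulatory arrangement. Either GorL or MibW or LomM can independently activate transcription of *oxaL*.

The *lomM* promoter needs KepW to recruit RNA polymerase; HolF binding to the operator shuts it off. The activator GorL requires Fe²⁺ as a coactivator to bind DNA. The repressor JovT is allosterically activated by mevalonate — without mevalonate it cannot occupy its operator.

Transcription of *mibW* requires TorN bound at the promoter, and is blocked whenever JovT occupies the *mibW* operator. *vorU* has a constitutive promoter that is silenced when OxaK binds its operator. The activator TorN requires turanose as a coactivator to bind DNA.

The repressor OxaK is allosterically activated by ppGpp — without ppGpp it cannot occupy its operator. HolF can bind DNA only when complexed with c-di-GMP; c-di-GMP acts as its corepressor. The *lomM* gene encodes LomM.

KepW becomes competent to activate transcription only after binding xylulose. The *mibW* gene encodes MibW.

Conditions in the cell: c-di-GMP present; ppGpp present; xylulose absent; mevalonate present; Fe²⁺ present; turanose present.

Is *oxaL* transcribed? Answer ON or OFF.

Fe²⁺ is present, so GorL is active.
Turanose is present, so TorN is active.
Mevalonate is present, so JovT is active.
With repressor JovT bound, *mibW* is not transcribed.
So MibW is not produced.
Xylulose is absent, so KepW is inactive.
c-di-GMP is present, so HolF is active.
With repressor HolF bound, *lomM* is not transcribed.
So LomM is not produced.
Activator GorL is present, so *oxaL* is transcribed.

ON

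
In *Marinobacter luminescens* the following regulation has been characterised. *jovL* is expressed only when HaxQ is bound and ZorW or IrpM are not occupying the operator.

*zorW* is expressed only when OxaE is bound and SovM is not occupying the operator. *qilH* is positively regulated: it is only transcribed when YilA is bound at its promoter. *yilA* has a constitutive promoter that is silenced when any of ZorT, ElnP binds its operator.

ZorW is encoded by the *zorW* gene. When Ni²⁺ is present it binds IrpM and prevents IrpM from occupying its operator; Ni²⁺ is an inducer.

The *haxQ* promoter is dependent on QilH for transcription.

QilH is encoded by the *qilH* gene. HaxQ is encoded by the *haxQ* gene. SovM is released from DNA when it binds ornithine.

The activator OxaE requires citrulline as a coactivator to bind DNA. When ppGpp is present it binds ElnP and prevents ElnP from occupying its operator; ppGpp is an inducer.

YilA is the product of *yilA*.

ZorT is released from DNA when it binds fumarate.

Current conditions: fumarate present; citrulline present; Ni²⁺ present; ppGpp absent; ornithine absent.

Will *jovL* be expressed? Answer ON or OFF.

OFF

Citrulline is present, so OxaE is active.
Ornithine is absent, so SovM is active.
With repressor SovM bound, *zorW* is not transcribed.
So ZorW is not produced.
Fumarate is present, so ZorT is inactive.
ppGpp is absent, so ElnP is active.
With repressor ElnP bound, *yilA* is not transcribed.
So YilA is not produced.
Required activator YilA is absent, so *qilH* is not transcribed.
So QilH is not produced.
Required activator QilH is absent, so *haxQ* is not transcribed.
So HaxQ is not produced.
Ni²⁺ is present, so IrpM is inactive.
Required activator HaxQ is absent, so *jovL* is not transcribed.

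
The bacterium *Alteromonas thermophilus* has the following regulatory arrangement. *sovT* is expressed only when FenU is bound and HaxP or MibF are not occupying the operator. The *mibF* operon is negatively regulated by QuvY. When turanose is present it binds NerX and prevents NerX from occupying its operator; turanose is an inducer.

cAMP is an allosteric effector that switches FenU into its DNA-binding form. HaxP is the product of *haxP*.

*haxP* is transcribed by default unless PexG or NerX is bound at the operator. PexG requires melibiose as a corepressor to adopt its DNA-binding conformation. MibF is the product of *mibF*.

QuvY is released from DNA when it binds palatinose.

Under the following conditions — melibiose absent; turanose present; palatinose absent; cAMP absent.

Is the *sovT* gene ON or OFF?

OFF

cAMP is absent, so FenU is inactive.
Melibiose is absent, so PexG is inactive.
Turanose is present, so NerX is inactive.
With no repressor bound, *haxP* is transcribed.
So HaxP is produced and active.
Palatinose is absent, so QuvY is active.
With repressor QuvY bound, *mibF* is not transcribed.
So MibF is not produced.
With repressor HaxP bound, *sovT* is not transcribed.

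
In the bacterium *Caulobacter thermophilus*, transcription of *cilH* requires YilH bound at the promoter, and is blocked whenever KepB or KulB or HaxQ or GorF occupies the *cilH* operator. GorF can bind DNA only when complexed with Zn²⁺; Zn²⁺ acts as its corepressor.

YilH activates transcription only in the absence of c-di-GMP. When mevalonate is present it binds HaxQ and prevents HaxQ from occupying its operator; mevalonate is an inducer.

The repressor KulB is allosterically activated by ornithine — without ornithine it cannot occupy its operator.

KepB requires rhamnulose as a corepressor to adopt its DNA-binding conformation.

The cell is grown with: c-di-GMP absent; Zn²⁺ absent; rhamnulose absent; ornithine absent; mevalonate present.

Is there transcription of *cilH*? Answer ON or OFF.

ON

Rhamnulose is absent, so KepB is inactive.
Ornithine is absent, so KulB is inactive.
Mevalonate is present, so HaxQ is inactive.
Zn²⁺ is absent, so GorF is inactive.
c-di-GMP is absent, so YilH is active.
No repressor is bound and YilH is active, so *cilH* is transcribed.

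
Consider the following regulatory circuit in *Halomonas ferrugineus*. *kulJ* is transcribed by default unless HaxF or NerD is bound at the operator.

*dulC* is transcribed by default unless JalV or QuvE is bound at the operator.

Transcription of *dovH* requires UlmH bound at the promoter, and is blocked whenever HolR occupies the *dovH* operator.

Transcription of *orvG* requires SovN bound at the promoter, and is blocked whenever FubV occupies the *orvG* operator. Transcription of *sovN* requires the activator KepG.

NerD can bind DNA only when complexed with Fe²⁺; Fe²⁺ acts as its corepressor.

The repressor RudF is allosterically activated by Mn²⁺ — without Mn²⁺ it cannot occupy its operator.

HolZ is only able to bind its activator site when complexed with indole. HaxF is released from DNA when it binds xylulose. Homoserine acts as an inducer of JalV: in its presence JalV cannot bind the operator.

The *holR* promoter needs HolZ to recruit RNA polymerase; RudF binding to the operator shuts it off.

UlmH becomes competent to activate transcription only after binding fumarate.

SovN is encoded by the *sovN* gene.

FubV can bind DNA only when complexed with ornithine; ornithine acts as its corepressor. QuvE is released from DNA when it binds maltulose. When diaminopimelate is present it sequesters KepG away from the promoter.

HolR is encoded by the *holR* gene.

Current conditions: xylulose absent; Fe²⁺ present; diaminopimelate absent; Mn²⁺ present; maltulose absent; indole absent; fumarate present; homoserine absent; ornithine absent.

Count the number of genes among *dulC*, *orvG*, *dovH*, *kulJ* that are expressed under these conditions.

2

Homoserine is absent, so JalV is active.
Maltulose is absent, so QuvE is active.
With repressor JalV bound, *dulC* is not transcribed.
→ *dulC* is OFF.
Ornithine is absent, so FubV is inactive.
Diaminopimelate is absent, so KepG is active.
No repressor is bound and KepG is active, so *sovN* is transcribed.
So SovN is produced and active.
No repressor is bound and SovN is active, so *orvG* is transcribed.
→ *orvG* is ON.
Fumarate is present, so UlmH is active.
Indole is absent, so HolZ is inactive.
Mn²⁺ is present, so RudF is active.
With repressor RudF bound, *holR* is not transcribed.
So HolR is not produced.
No repressor is bound and UlmH is active, so *dovH* is transcribed.
→ *dovH* is ON.
Xylulose is absent, so HaxF is active.
Fe²⁺ is present, so NerD is active.
With repressor HaxF bound, *kulJ* is not transcribed.
→ *kulJ* is OFF.
2 of the 4 genes are transcribed.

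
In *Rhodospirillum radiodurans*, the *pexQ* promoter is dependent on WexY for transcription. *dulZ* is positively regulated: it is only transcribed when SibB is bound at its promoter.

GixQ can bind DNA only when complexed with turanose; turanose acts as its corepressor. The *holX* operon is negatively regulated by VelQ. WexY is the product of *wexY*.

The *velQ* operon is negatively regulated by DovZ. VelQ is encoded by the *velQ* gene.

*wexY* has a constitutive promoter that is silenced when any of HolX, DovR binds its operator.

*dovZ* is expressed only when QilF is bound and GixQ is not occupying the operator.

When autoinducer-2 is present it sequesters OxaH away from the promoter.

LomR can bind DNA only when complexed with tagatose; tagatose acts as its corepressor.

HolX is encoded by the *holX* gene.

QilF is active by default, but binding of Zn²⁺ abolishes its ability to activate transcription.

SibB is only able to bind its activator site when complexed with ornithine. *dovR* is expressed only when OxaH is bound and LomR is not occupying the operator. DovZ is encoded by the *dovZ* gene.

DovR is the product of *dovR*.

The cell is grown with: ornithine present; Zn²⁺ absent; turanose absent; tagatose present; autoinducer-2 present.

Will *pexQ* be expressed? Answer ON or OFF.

Zn²⁺ is absent, so QilF is active.
Turanose is absent, so GixQ is inactive.
No repressor is bound and QilF is active, so *dovZ* is transcribed.
So DovZ is produced and active.
With repressor DovZ bound, *velQ* is not transcribed.
So VelQ is not produced.
With no repressor bound, *holX* is transcribed.
So HolX is produced and active.
Autoinducer-2 is present, so OxaH is inactive.
Tagatose is present, so LomR is active.
With repressor LomR bound, *dovR* is not transcribed.
So DovR is not produced.
With repressor HolX bound, *wexY* is not transcribed.
So WexY is not produced.
Required activator WexY is absent, so *pexQ* is not transcribed.

OFF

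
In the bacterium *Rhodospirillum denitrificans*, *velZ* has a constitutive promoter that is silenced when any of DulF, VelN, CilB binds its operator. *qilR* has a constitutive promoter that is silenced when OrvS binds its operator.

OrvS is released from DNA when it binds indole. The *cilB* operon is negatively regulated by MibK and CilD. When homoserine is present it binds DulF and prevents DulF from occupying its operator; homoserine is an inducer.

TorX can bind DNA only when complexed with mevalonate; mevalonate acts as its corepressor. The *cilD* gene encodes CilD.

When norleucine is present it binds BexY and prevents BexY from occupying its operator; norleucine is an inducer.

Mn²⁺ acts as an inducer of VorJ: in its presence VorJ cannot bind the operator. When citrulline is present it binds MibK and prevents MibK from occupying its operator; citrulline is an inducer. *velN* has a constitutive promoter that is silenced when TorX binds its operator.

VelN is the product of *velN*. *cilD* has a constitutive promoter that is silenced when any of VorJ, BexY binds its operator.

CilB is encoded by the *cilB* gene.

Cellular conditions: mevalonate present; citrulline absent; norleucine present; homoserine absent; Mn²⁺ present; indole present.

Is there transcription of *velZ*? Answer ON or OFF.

Homoserine is absent, so DulF is active.
Mevalonate is present, so TorX is active.
With repressor TorX bound, *velN* is not transcribed.
So VelN is not produced.
Citrulline is absent, so MibK is active.
Mn²⁺ is present, so VorJ is inactive.
Norleucine is present, so BexY is inactive.
With no repressor bound, *cilD* is transcribed.
So CilD is produced and active.
With repressor MibK bound, *cilB* is not transcribed.
So CilB is not produced.
With repressor DulF bound, *velZ* is not transcribed.

OFF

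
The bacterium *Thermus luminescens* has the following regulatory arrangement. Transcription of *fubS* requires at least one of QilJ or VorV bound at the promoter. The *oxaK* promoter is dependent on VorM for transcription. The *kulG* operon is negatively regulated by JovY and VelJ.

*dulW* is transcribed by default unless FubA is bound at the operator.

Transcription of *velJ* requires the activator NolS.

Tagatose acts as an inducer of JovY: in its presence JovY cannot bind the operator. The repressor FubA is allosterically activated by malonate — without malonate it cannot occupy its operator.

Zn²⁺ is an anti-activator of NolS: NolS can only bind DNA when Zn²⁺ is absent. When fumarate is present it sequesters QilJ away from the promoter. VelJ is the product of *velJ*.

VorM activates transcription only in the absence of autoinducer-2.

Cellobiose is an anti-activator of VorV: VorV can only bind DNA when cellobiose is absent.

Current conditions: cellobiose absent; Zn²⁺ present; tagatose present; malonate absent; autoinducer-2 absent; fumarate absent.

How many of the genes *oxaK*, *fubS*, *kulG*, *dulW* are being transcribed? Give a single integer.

Autoinducer-2 is absent, so VorM is active.
No repressor is bound and VorM is active, so *oxaK* is transcribed.
→ *oxaK* is ON.
Fumarate is absent, so QilJ is active.
Cellobiose is absent, so VorV is active.
Activator QilJ is present, so *fubS* is transcribed.
→ *fubS* is ON.
Tagatose is present, so JovY is inactive.
Zn²⁺ is present, so NolS is inactive.
Required activator NolS is absent, so *velJ* is not transcribed.
So VelJ is not produced.
With no repressor bound, *kulG* is transcribed.
→ *kulG* is ON.
Malonate is absent, so FubA is inactive.
With no repressor bound, *dulW* is transcribed.
→ *dulW* is ON.
4 of the 4 genes are transcribed.

4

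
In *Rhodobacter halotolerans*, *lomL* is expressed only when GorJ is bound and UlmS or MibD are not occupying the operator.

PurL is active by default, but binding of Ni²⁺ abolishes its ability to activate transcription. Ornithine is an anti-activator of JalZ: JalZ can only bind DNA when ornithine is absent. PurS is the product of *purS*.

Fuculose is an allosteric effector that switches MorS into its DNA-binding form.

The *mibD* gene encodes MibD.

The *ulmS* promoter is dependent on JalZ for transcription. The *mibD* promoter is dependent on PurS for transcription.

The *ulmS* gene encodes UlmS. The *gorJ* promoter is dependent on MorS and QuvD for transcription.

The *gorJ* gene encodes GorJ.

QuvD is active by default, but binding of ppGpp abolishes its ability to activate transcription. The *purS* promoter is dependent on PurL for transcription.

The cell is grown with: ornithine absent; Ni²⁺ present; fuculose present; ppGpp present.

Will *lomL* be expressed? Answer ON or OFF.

OFF

Fuculose is present, so MorS is active.
ppGpp is present, so QuvD is inactive.
Required activator QuvD is absent, so *gorJ* is not transcribed.
So GorJ is not produced.
Ornithine is absent, so JalZ is active.
No repressor is bound and JalZ is active, so *ulmS* is transcribed.
So UlmS is produced and active.
Ni²⁺ is present, so PurL is inactive.
Required activator PurL is absent, so *purS* is not transcribed.
So PurS is not produced.
Required activator PurS is absent, so *mibD* is not transcribed.
So MibD is not produced.
With repressor UlmS bound, *lomL* is not transcribed.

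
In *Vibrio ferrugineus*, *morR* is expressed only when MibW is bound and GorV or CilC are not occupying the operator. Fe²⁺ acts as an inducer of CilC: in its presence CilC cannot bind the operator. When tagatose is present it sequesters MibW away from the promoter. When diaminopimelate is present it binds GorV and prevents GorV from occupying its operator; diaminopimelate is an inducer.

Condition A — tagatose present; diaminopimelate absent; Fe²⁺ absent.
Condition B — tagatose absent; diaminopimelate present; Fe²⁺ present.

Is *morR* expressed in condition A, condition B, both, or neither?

B only

Condition A:
Tagatose is present, so MibW is inactive.
Diaminopimelate is absent, so GorV is active.
Fe²⁺ is absent, so CilC is active.
With repressor GorV bound, *morR* is not transcribed.
→ *morR* is OFF in A.
Condition B:
Tagatose is absent, so MibW is active.
Diaminopimelate is present, so GorV is inactive.
Fe²⁺ is present, so CilC is inactive.
No repressor is bound and MibW is active, so *morR* is transcribed.
→ *morR* is ON in B.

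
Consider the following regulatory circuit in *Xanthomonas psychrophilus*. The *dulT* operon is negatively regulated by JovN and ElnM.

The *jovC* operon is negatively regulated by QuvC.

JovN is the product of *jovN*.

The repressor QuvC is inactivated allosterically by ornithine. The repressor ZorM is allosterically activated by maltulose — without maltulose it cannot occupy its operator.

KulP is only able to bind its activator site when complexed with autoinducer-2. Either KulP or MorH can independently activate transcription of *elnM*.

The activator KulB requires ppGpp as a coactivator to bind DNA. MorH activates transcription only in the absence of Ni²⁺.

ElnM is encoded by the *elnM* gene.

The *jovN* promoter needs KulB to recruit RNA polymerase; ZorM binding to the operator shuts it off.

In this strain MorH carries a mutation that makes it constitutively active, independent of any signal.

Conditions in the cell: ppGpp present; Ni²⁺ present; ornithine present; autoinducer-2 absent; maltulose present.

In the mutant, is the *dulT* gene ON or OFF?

ppGpp is present, so KulB is active.
Maltulose is present, so ZorM is active.
With repressor ZorM bound, *jovN* is not transcribed.
So JovN is not produced.
Autoinducer-2 is absent, so KulP is inactive.
MorH is constitutively active in this strain.
Activator MorH is present, so *elnM* is transcribed.
So ElnM is produced and active.
With repressor ElnM bound, *dulT* is not transcribed.

OFF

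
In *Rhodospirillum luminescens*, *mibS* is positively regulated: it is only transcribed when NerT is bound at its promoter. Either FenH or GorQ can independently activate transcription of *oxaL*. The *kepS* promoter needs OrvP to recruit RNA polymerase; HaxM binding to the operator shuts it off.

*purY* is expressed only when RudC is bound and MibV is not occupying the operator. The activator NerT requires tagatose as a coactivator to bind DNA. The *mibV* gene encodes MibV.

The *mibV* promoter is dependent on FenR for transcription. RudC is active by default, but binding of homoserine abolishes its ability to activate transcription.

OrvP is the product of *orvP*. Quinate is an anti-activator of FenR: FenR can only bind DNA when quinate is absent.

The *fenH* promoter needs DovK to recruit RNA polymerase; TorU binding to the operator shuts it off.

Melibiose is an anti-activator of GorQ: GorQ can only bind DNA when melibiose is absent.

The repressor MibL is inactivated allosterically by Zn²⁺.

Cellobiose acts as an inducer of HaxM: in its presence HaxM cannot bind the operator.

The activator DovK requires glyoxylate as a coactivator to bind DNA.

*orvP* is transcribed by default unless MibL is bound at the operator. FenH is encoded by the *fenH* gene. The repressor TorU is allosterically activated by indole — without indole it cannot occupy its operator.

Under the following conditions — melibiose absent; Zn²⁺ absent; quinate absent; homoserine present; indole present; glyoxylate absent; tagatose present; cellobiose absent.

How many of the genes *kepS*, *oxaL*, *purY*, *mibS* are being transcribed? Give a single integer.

Cellobiose is absent, so HaxM is active.
Zn²⁺ is absent, so MibL is active.
With repressor MibL bound, *orvP* is not transcribed.
So OrvP is not produced.
With repressor HaxM bound, *kepS* is not transcribed.
→ *kepS* is OFF.
Indole is present, so TorU is active.
Glyoxylate is absent, so DovK is inactive.
With repressor TorU bound, *fenH* is not transcribed.
So FenH is not produced.
Melibiose is absent, so GorQ is active.
Activator GorQ is present, so *oxaL* is transcribed.
→ *oxaL* is ON.
Quinate is absent, so FenR is active.
No repressor is bound and FenR is active, so *mibV* is transcribed.
So MibV is produced and active.
Homoserine is present, so RudC is inactive.
With repressor MibV bound, *purY* is not transcribed.
→ *purY* is OFF.
Tagatose is present, so NerT is active.
No repressor is bound and NerT is active, so *mibS* is transcribed.
→ *mibS* is ON.
2 of the 4 genes are transcribed.

2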